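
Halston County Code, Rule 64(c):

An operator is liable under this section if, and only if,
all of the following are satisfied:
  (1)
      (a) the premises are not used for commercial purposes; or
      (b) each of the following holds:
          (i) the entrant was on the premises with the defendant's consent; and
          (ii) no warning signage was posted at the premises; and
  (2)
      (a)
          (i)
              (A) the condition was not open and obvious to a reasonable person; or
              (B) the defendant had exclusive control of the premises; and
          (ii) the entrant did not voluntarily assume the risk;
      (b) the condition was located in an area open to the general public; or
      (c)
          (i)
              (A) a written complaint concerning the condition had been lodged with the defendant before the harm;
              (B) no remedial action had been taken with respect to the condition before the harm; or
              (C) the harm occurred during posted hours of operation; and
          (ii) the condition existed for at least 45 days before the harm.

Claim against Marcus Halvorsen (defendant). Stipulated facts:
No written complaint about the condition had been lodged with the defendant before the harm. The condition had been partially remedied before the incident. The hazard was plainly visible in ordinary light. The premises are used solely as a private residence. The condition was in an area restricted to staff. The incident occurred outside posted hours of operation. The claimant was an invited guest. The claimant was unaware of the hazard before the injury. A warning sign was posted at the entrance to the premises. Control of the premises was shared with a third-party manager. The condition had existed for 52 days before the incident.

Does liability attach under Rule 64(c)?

No — not liable.

(a) not (commercial use) — satisfied.
(i) consent to enter — satisfied.
(ii) no signage posted — fails.
So (b) is not satisfied (T AND F).
(1): T OR F → true.
(A) not open/obvious — not satisfied.
(B) exclusive control — not met.
So (i) is not satisfied (F OR F).
(ii) no assumed risk — met.
So (a) is not satisfied (F AND T).
(b) public area — fails.
(A) complaint lodged — not met.
(B) no remedial action — not satisfied.
(C) during posted hours — fails.
So (i) is not satisfied (F OR F OR F).
(ii) condition ≥45 days old — satisfied.
(c): F AND T → false.
(2): F OR F OR F → false.
Overall = T AND F = false.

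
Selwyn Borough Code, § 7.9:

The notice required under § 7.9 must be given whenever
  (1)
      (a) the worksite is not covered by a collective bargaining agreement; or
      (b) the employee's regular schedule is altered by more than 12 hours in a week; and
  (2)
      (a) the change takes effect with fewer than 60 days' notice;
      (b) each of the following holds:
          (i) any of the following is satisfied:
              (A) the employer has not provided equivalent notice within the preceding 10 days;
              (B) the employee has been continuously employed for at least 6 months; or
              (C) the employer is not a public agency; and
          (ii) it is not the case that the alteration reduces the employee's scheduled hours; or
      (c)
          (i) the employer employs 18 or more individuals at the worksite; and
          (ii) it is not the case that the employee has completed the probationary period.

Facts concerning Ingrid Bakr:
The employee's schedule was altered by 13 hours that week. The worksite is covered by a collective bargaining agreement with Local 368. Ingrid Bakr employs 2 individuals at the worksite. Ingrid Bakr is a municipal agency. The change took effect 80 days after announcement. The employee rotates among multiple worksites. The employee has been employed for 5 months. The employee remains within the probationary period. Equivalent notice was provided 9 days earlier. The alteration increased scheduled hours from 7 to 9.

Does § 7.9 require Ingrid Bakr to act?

(a) no CBA — not satisfied.
(b) schedule shift > 12h — holds.
So (1) is satisfied (F OR T).
(a) < 60 days' notice — fails.
(A) no recent notice — not satisfied.
(B) tenure ≥ 6 mo. — not satisfied.
(C) not (public agency) — fails.
(i): F OR F OR F → false.
(ii) not (hours reduced) — satisfied.
So (b) is not satisfied (F AND T).
(i) ≥ 18 at site — not met.
(ii) not (past probation) — holds.
(c) = F AND T = false.
So (2) is not satisfied (F OR F OR F).
Overall = T AND F = false.

No — not required.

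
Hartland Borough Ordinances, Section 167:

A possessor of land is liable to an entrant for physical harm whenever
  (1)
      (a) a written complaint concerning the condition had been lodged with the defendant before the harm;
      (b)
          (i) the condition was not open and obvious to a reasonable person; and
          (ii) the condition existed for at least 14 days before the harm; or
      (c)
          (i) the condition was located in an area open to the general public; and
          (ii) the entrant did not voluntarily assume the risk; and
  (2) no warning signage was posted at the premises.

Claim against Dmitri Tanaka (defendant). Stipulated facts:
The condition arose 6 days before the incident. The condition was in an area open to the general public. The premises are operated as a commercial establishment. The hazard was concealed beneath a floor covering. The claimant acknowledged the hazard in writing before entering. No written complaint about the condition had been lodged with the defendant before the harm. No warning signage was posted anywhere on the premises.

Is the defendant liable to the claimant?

(a) complaint lodged — fails.
(i) not open/obvious — satisfied.
(ii) condition ≥14 days old — not met.
So (b) is not satisfied (T AND F).
(i) public area — holds.
(ii) no assumed risk — fails.
(c): T AND F → false.
(1): F OR F OR F → false.
(2) no signage posted — satisfied.
So Overall is not satisfied (F AND T).

No — not liable.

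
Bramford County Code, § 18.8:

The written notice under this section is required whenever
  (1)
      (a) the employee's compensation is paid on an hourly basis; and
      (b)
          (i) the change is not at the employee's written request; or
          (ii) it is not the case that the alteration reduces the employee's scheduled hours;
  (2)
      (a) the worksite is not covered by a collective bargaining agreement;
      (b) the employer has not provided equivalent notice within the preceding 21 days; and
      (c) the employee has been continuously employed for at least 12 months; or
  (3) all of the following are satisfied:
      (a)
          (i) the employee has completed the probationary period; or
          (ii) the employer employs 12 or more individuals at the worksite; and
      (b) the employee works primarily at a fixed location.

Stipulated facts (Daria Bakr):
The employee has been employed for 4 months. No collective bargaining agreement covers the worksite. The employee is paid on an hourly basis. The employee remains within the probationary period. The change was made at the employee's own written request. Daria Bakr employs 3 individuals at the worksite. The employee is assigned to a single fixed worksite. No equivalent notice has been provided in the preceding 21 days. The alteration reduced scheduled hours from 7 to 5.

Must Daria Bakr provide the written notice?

No — not required.

(a) hourly-paid — met.
(i) not employee-requested — fails.
(ii) not (hours reduced) — fails.
(b): F OR F → false.
(1) = T AND F = false.
(a) no CBA — met.
(b) no recent notice — satisfied.
(c) tenure ≥ 12 mo. — fails.
(2): T AND T AND F → false.
(i) past probation — not met.
(ii) ≥ 12 at site — not satisfied.
(a): F OR F → false.
(b) fixed location — holds.
(3) = F AND T = false.
Overall = F OR F OR F = false.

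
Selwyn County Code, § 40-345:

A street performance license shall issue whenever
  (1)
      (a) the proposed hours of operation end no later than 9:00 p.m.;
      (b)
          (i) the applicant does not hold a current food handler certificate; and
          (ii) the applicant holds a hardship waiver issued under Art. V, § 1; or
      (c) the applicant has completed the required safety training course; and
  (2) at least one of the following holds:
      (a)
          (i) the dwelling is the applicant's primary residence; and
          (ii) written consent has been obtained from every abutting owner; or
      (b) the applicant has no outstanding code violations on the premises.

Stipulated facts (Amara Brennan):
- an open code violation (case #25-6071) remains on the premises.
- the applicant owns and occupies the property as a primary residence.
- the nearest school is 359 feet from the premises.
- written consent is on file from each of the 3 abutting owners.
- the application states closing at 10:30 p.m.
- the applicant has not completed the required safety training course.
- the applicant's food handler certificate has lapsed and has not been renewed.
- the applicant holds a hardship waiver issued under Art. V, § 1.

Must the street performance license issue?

Yes — granted.

(a) closes by 9 p.m. — not satisfied.
(i) not (food handler cert.) — met.
(ii) hardship waiver — satisfied.
So (b) is satisfied (T AND T).
(c) safety training — not met.
(1): F OR T OR F → true.
(i) primary residence — satisfied.
(ii) all abutters consent — holds.
So (a) is satisfied (T AND T).
(b) no code violations — fails.
(2): T OR F → true.
Overall = T AND T = true.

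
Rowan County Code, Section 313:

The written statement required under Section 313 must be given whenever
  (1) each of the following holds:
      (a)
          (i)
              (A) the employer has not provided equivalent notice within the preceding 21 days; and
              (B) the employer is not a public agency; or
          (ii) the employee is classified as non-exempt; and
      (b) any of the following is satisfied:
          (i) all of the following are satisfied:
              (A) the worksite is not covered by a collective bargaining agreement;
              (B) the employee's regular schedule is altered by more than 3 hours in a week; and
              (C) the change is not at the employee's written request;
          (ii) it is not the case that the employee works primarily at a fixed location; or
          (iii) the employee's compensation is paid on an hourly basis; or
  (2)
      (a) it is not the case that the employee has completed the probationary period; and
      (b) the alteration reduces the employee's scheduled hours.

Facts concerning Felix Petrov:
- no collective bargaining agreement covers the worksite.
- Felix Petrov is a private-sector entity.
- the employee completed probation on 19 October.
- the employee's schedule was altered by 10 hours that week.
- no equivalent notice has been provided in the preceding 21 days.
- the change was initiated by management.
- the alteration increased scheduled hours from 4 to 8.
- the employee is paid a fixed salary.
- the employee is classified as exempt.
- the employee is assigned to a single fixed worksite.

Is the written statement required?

(A) no recent notice — holds.
(B) not (public agency) — satisfied.
(i) = T AND T = true.
(ii) non-exempt — not satisfied.
So (a) is satisfied (T OR F).
(A) no CBA — satisfied.
(B) schedule shift > 3h — satisfied.
(C) not employee-requested — holds.
(i): T AND T AND T → true.
(ii) not (fixed location) — not satisfied.
(iii) hourly-paid — not satisfied.
(b) = T OR F OR F = true.
(1): T AND T → true.
(a) not (past probation) — not satisfied.
(b) hours reduced — not met.
(2) = F AND F = false.
So Overall is satisfied (T OR F).

Yes — required.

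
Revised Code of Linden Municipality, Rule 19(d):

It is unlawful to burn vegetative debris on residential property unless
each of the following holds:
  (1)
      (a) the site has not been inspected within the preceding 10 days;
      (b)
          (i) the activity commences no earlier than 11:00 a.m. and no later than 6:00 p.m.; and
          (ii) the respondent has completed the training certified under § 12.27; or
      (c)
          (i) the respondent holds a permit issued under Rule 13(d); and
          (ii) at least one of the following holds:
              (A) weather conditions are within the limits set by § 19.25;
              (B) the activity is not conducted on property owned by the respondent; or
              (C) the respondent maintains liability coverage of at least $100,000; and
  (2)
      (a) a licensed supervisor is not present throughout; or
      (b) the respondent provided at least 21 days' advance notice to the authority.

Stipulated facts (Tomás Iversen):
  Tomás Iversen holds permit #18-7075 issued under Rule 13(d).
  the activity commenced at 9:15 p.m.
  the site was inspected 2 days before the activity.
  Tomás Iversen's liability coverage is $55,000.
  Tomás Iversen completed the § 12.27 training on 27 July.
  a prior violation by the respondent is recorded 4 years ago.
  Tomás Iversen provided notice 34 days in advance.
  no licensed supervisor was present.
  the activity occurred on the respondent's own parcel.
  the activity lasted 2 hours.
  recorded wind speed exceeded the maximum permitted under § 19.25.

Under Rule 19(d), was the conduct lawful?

(a) not (site inspected) — not satisfied.
(i) start within hours — not satisfied.
(ii) training certified — satisfied.
(b) = F AND T = false.
(i) holds permit — met.
(A) weather ok — not satisfied.
(B) not (own property) — not met.
(C) coverage ≥ $100,000 — not met.
So (ii) is not satisfied (F OR F OR F).
(c) = T AND F = false.
(1): F OR F OR F → false.
(a) not (supervisor present) — holds.
(b) ≥21 days' notice — satisfied.
(2) = T OR T = true.
Overall = F AND T = false.

No — unlawful.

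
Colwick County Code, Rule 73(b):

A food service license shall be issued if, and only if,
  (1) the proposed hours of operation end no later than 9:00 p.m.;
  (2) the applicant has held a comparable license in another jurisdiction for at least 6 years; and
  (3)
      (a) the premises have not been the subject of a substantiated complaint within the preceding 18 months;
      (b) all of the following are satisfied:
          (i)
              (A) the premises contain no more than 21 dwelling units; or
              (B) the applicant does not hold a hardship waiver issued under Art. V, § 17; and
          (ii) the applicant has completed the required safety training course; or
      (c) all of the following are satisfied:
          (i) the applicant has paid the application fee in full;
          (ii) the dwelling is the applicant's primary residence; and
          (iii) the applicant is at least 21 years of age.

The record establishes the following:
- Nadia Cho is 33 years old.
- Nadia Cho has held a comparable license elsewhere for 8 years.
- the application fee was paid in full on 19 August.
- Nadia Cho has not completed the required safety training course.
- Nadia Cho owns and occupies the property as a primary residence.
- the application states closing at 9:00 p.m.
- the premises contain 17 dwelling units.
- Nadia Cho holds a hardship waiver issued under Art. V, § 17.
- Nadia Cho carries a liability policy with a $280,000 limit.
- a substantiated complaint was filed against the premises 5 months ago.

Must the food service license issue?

Yes — granted.

(1) closes by 9 p.m. — met.
(2) prior license ≥ 6 yr — satisfied.
(a) no complaint in 18 mo. — not met.
(A) ≤ 21 units — satisfied.
(B) not (hardship waiver) — not satisfied.
(i): T OR F → true.
(ii) safety training — not satisfied.
(b) = T AND F = false.
(i) fee paid — met.
(ii) primary residence — holds.
(iii) age ≥ 21 — satisfied.
(c) = T AND T AND T = true.
So (3) is satisfied (F OR F OR T).
Overall = T AND T AND T = true.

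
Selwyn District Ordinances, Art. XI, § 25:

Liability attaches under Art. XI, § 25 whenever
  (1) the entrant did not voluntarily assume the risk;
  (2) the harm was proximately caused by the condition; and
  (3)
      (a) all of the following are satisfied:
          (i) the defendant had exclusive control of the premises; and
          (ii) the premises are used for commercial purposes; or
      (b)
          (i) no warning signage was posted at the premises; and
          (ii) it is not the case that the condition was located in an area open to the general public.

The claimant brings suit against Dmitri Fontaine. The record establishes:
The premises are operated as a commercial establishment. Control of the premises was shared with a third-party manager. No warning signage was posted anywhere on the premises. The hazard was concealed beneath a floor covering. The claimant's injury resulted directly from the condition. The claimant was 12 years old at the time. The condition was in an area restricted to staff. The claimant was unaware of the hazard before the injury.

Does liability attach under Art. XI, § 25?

Yes — liable.

(1) no assumed risk — holds.
(2) proximate cause — satisfied.
(i) exclusive control — fails.
(ii) commercial use — satisfied.
(a) = F AND T = false.
(i) no signage posted — satisfied.
(ii) not (public area) — holds.
(b) = T AND T = true.
(3): F OR T → true.
Overall = T AND T AND T = true.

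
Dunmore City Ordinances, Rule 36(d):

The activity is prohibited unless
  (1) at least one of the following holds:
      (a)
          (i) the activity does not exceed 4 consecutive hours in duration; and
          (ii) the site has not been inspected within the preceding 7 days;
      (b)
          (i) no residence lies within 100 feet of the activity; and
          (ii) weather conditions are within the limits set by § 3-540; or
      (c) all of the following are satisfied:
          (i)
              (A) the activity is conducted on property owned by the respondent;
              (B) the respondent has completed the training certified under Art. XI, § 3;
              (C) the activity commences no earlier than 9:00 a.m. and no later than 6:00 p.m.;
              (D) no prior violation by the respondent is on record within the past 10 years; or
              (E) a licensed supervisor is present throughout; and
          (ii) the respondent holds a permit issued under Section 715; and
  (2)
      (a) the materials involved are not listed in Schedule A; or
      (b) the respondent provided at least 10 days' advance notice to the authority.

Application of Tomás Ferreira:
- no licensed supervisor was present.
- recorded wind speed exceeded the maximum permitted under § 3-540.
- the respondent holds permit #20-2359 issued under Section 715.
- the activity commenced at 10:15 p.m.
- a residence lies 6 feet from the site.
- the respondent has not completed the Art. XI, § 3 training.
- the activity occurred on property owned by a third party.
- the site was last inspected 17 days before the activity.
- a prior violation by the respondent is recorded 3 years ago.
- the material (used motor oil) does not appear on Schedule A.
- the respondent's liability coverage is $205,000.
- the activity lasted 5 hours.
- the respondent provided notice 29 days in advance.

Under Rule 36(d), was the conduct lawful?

No — unlawful.

(i) ≤ 4 hrs duration — fails.
(ii) not (site inspected) — met.
(a) = F AND T = false.
(i) no residence in 100 ft — not met.
(ii) weather ok — fails.
(b) = F AND F = false.
(A) own property — fails.
(B) training certified — not satisfied.
(C) start within hours — fails.
(D) no prior violation — not met.
(E) supervisor present — fails.
(i) = F OR F OR F OR F OR F = false.
(ii) holds permit — satisfied.
So (c) is not satisfied (F AND T).
(1): F OR F OR F → false.
(a) not (Schedule A material) — holds.
(b) ≥10 days' notice — satisfied.
(2): T OR T → true.
Overall: F AND T → false.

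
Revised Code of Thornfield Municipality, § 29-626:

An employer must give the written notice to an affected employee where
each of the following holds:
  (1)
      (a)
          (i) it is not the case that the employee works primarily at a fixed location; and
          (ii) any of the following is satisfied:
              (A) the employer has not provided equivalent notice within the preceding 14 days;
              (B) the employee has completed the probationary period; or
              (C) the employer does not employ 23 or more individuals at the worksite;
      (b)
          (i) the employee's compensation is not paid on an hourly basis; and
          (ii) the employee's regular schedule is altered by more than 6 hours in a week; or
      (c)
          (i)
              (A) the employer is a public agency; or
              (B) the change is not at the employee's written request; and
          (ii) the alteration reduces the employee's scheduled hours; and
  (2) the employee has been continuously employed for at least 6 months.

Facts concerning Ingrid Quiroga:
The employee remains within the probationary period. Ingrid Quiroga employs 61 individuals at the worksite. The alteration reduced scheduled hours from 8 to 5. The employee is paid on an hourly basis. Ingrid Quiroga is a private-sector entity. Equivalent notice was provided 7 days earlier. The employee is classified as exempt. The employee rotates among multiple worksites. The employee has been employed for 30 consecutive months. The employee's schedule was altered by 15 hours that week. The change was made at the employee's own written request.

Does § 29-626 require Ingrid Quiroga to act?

No — not required.

(i) not (fixed location) — holds.
(A) no recent notice — not met.
(B) past probation — not satisfied.
(C) not (≥ 23 at site) — fails.
(ii) = F OR F OR F = false.
So (a) is not satisfied (T AND F).
(i) not (hourly-paid) — not satisfied.
(ii) schedule shift > 6h — met.
(b) = F AND T = false.
(A) public agency — not met.
(B) not employee-requested — not met.
(i): F OR F → false.
(ii) hours reduced — met.
(c): F AND T → false.
So (1) is not satisfied (F OR F OR F).
(2) tenure ≥ 6 mo. — satisfied.
So Overall is not satisfied (F AND T).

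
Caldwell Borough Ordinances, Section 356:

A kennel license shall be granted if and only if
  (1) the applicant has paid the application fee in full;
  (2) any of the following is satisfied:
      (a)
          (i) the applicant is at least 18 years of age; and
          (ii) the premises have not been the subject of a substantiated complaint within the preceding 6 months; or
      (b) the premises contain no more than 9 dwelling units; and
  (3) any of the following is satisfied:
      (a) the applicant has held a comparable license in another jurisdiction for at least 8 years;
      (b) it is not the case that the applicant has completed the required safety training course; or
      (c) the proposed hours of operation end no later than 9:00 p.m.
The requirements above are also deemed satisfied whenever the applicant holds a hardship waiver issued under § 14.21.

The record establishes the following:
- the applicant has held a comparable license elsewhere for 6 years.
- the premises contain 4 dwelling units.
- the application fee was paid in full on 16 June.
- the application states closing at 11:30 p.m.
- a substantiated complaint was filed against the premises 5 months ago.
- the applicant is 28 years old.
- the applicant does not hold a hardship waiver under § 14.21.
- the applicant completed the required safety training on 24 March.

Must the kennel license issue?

(1) fee paid — met.
(i) age ≥ 18 — satisfied.
(ii) no complaint in 6 mo. — fails.
(a): T AND F → false.
(b) ≤ 9 units — holds.
(2) = F OR T = true.
(a) prior license ≥ 8 yr — fails.
(b) not (safety training) — not met.
(c) closes by 9 p.m. — not satisfied.
(3): F OR F OR F → false.
Overall: T AND T AND F → false.
Exception (hardship waiver) — not satisfied.
Result: main false OR exception false → false.

No — denied.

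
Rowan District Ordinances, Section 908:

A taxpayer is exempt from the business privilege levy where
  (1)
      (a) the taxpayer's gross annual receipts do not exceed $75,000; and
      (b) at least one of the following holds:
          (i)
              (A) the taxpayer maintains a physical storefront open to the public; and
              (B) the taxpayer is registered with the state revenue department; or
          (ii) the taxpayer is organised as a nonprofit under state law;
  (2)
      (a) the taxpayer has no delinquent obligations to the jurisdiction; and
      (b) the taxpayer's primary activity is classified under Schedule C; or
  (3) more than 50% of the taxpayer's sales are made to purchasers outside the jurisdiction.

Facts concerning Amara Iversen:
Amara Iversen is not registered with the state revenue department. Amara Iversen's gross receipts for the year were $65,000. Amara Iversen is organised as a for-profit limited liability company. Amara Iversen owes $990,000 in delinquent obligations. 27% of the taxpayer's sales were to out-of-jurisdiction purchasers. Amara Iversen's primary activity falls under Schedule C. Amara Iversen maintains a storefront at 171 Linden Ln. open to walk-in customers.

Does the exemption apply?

(a) receipts ≤ $75,000 — satisfied.
(A) has storefront — met.
(B) state-registered — not met.
(i): T AND F → false.
(ii) nonprofit — fails.
(b) = F OR F = false.
(1): T AND F → false.
(a) no delinquency — not satisfied.
(b) Schedule C activity — satisfied.
So (2) is not satisfied (F AND T).
(3) >50% out-of-jur. sales — fails.
So Overall is not satisfied (F OR F OR F).

No — not exempt.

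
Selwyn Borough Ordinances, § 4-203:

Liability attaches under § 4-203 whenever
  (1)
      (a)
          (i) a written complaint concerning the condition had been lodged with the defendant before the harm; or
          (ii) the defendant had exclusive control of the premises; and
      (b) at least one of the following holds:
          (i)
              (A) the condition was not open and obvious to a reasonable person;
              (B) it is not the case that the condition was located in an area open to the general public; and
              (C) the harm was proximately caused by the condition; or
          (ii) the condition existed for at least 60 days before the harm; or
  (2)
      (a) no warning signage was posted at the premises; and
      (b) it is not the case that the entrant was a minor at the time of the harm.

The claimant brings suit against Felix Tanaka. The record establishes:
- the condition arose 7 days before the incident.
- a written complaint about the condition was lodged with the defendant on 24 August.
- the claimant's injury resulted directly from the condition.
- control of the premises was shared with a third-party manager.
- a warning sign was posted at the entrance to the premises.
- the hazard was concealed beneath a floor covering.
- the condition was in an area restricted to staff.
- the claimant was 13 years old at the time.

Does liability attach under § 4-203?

(i) complaint lodged — satisfied.
(ii) exclusive control — fails.
(a) = T OR F = true.
(A) not open/obvious — satisfied.
(B) not (public area) — satisfied.
(C) proximate cause — satisfied.
So (i) is satisfied (T AND T AND T).
(ii) condition ≥60 days old — not satisfied.
(b) = T OR F = true.
So (1) is satisfied (T AND T).
(a) no signage posted — not satisfied.
(b) not (entrant a minor) — not satisfied.
So (2) is not satisfied (F AND F).
So Overall is satisfied (T OR F).

Yes — liable.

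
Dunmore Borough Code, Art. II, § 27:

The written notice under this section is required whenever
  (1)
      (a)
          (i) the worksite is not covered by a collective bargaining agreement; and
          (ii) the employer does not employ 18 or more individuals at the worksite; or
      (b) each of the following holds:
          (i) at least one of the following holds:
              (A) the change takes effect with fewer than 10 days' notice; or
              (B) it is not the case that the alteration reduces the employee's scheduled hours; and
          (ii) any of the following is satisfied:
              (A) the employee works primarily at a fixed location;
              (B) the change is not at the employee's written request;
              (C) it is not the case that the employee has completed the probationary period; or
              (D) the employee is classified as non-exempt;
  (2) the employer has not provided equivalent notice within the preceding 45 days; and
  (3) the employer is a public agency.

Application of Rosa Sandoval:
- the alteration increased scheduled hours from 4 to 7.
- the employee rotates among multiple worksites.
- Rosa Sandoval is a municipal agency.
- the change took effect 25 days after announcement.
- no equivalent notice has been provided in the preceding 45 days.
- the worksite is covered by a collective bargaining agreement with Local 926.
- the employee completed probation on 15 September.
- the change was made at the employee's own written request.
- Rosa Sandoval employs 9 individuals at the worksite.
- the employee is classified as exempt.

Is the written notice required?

(i) no CBA — not satisfied.
(ii) not (≥ 18 at site) — holds.
(a) = F AND T = false.
(A) < 10 days' notice — not met.
(B) not (hours reduced) — holds.
So (i) is satisfied (F OR T).
(A) fixed location — not satisfied.
(B) not employee-requested — fails.
(C) not (past probation) — not satisfied.
(D) non-exempt — fails.
So (ii) is not satisfied (F OR F OR F OR F).
(b): T AND F → false.
(1) = F OR F = false.
(2) no recent notice — met.
(3) public agency — holds.
Overall = F AND T AND T = false.

No — not required.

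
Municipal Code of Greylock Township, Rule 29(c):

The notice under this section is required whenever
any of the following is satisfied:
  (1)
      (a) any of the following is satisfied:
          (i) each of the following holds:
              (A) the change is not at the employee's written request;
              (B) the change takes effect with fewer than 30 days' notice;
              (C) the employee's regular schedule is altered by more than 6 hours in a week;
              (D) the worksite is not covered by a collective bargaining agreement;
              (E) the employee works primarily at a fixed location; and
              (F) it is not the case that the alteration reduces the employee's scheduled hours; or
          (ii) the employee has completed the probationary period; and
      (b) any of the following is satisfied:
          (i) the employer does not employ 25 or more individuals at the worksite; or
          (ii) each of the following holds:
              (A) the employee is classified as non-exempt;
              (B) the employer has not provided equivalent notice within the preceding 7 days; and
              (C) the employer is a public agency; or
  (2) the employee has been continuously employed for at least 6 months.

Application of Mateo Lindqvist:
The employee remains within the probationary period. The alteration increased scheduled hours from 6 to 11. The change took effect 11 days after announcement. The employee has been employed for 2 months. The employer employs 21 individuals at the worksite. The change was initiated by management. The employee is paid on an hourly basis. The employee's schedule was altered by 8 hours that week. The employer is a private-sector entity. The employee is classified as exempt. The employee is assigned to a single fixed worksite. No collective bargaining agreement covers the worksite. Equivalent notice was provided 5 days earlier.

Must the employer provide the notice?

(A) not employee-requested — holds.
(B) < 30 days' notice — holds.
(C) schedule shift > 6h — met.
(D) no CBA — satisfied.
(E) fixed location — holds.
(F) not (hours reduced) — holds.
(i): T AND T AND T AND T AND T AND T → true.
(ii) past probation — not satisfied.
So (a) is satisfied (T OR F).
(i) not (≥ 25 at site) — met.
(A) non-exempt — not satisfied.
(B) no recent notice — not satisfied.
(C) public agency — not satisfied.
(ii): F AND F AND F → false.
(b) = T OR F = true.
(1) = T AND T = true.
(2) tenure ≥ 6 mo. — fails.
Overall = T OR F = true.

Yes — required.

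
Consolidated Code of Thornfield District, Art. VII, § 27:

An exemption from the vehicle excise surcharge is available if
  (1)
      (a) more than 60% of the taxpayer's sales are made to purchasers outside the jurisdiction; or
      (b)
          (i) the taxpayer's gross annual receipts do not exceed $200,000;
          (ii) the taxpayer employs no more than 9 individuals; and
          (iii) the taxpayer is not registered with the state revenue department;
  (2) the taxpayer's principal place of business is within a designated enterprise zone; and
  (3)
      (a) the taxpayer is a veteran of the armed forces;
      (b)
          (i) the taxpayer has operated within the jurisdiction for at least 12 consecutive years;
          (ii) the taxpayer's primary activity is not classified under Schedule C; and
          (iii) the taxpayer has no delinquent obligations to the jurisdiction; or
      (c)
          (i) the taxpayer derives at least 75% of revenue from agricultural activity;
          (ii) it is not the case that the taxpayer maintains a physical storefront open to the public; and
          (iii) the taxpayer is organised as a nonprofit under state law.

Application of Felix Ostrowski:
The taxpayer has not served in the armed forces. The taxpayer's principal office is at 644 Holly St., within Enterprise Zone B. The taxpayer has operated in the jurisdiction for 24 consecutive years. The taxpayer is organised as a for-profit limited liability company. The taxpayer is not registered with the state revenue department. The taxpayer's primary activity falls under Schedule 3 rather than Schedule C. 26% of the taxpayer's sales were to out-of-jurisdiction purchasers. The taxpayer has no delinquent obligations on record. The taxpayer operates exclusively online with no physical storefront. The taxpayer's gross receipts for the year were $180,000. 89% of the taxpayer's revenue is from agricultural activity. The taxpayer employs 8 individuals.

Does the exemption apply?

Yes — exempt.

(a) >60% out-of-jur. sales — not satisfied.
(i) receipts ≤ $200,000 — satisfied.
(ii) ≤ 9 employees — met.
(iii) not (state-registered) — satisfied.
So (b) is satisfied (T AND T AND T).
So (1) is satisfied (F OR T).
(2) in enterprise zone — holds.
(a) veteran — not satisfied.
(i) ≥ 12 yrs in jurisdiction — satisfied.
(ii) not (Schedule C activity) — satisfied.
(iii) no delinquency — satisfied.
(b) = T AND T AND T = true.
(i) ≥75% agricultural — holds.
(ii) not (has storefront) — holds.
(iii) nonprofit — not satisfied.
(c) = T AND T AND F = false.
(3) = F OR T OR F = true.
Overall = T AND T AND T = true.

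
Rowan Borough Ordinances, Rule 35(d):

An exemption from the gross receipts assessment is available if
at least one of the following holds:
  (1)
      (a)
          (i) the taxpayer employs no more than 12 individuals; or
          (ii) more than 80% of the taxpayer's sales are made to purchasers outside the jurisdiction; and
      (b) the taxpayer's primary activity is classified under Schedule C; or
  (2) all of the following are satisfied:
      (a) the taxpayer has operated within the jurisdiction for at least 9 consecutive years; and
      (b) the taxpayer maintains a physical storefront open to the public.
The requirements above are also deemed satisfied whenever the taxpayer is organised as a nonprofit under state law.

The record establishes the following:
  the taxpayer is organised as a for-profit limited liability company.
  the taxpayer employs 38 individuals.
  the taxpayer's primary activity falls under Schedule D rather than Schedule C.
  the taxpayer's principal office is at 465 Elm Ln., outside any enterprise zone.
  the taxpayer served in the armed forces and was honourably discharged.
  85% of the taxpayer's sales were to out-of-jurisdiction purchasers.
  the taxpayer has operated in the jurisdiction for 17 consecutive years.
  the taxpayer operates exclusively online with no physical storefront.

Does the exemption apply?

No — not exempt.

(i) ≤ 12 employees — fails.
(ii) >80% out-of-jur. sales — met.
(a) = F OR T = true.
(b) Schedule C activity — not satisfied.
(1): T AND F → false.
(a) ≥ 9 yrs in jurisdiction — satisfied.
(b) has storefront — not met.
(2): T AND F → false.
Overall = F OR F = false.
Exception (nonprofit) — not satisfied.
Result: main false OR exception false → false.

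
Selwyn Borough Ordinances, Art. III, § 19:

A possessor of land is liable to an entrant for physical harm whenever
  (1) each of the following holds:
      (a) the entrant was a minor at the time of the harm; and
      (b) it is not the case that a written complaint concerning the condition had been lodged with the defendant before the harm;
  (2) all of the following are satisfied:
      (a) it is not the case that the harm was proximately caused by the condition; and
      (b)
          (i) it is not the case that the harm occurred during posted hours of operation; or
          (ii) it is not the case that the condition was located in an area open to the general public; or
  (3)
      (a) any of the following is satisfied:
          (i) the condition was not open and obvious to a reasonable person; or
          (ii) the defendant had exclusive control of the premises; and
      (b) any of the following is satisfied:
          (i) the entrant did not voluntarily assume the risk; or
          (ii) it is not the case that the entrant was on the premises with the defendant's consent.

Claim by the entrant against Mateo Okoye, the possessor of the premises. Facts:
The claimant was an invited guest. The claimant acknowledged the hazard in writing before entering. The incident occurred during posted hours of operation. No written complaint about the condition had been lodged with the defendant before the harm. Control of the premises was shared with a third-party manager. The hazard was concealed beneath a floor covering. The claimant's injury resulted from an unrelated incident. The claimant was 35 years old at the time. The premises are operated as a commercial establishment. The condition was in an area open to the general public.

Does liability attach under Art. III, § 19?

(a) entrant a minor — not satisfied.
(b) not (complaint lodged) — satisfied.
(1) = F AND T = false.
(a) not (proximate cause) — holds.
(i) not (during posted hours) — not met.
(ii) not (public area) — fails.
(b): F OR F → false.
(2): T AND F → false.
(i) not open/obvious — satisfied.
(ii) exclusive control — fails.
(a): T OR F → true.
(i) no assumed risk — not satisfied.
(ii) not (consent to enter) — fails.
(b): F OR F → false.
(3): T AND F → false.
Overall = F OR F OR F = false.

No — not liable.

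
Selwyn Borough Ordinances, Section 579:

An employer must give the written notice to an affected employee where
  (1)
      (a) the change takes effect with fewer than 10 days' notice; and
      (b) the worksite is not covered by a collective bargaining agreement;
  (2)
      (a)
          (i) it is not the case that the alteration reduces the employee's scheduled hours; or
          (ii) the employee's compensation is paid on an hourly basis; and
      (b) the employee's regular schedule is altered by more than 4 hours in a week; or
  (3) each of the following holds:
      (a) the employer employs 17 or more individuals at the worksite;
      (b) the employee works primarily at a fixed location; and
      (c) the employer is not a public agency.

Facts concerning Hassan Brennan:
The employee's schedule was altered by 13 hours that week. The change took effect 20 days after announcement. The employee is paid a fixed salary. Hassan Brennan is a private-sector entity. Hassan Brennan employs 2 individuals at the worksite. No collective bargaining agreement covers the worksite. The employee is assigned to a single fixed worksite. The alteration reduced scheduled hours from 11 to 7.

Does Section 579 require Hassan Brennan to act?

No — not required.

(a) < 10 days' notice — not satisfied.
(b) no CBA — holds.
(1) = F AND T = false.
(i) not (hours reduced) — not met.
(ii) hourly-paid — fails.
So (a) is not satisfied (F OR F).
(b) schedule shift > 4h — holds.
So (2) is not satisfied (F AND T).
(a) ≥ 17 at site — not met.
(b) fixed location — satisfied.
(c) not (public agency) — holds.
So (3) is not satisfied (F AND T AND T).
Overall = F OR F OR F = false.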